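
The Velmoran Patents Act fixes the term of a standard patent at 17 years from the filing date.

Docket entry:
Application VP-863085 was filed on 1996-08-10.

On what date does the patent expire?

Filing date + 17 years → 10 August 2013.

2013-08-10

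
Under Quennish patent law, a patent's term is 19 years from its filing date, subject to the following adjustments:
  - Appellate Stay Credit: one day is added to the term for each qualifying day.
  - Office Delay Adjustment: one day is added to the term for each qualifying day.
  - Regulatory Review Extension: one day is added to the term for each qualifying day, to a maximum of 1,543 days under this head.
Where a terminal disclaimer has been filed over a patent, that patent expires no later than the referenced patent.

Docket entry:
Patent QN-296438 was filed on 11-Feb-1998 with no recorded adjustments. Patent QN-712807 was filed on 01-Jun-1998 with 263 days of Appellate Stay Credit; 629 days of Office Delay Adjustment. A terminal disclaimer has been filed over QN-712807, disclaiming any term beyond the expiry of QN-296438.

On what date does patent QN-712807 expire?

2017-02-11

Natural term of QN-712807:
  Base: filing + 19 years → 1 June 2017.
  Appellate Stay Credit: +263 days → 19 February 2018.
  Office Delay Adjustment: +629 days → 10 November 2019.
Expiry of referenced patent QN-296438:
  Base: filing + 19 years → 11 February 2017.
Terminal disclaimer: QN-712807 expires on the earlier of 10 November 2019 and 11 February 2017.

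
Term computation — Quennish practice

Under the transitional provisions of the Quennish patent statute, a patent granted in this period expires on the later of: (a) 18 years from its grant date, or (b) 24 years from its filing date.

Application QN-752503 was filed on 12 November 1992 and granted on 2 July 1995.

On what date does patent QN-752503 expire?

2016-11-12

(a) grant + 18 years → 2 July 2013.
(b) filing + 24 years → 12 November 2016.
Later of the two: 12 November 2016.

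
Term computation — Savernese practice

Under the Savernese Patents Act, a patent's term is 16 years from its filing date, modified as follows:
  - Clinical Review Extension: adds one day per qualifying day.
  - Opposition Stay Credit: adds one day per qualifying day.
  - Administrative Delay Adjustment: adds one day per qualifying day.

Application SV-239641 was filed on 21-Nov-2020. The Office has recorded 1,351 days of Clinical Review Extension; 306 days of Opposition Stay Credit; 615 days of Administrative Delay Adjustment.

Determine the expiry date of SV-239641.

Base term: filing date + 16 years → 21 November 2036.
Clinical Review Extension: +1351 days → 3 August 2040.
Opposition Stay Credit: +306 days → 5 June 2041.
Administrative Delay Adjustment: +615 days → 10 February 2043.

2043-02-10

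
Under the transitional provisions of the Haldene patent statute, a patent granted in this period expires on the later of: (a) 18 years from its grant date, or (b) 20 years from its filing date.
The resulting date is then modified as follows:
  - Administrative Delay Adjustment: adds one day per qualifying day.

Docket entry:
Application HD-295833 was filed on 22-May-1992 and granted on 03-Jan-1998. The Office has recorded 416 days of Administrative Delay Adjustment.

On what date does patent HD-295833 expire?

(a) grant + 18 years → 3 January 2016.
(b) filing + 20 years → 22 May 2012.
Later of the two: 3 January 2016.
Administrative Delay Adjustment: +416 days → 22 February 2017.

2017-02-22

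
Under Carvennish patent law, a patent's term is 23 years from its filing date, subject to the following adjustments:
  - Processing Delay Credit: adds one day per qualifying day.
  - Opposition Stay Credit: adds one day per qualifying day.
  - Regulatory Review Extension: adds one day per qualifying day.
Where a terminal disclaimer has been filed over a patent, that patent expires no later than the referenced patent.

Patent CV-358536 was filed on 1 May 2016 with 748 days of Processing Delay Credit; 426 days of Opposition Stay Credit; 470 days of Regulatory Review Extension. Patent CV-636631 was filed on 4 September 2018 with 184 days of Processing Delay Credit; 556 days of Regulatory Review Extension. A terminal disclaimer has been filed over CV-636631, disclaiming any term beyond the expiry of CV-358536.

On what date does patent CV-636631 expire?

September 14, 2043

Natural term of CV-636631:
  Base: filing + 23 years → 4 September 2041.
  Processing Delay Credit: +184 days → 7 March 2042.
  Regulatory Review Extension: +556 days → 14 September 2043.
Expiry of referenced patent CV-358536:
  Base: filing + 23 years → 1 May 2039.
  Processing Delay Credit: +748 days → 18 May 2041.
  Opposition Stay Credit: +426 days → 18 July 2042.
  Regulatory Review Extension: +470 days → 31 October 2043.
Terminal disclaimer: CV-636631 expires on the earlier of 14 September 2043 and 31 October 2043.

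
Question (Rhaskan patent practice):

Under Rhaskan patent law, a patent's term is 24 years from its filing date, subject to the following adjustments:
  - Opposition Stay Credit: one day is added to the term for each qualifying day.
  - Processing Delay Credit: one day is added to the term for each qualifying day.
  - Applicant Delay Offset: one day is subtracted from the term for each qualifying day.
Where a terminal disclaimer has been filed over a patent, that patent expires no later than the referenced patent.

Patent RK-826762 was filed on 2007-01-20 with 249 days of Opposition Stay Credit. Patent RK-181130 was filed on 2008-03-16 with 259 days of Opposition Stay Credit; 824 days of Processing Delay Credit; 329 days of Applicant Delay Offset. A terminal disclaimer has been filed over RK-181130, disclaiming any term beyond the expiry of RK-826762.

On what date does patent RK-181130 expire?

2031-09-26

Natural term of RK-181130:
  Base: filing + 24 years → 16 March 2032.
  Opposition Stay Credit: +259 days → 30 November 2032.
  Processing Delay Credit: +824 days → 4 March 2035.
  Applicant Delay Offset: −329 days → 9 April 2034.
Expiry of referenced patent RK-826762:
  Base: filing + 24 years → 20 January 2031.
  Opposition Stay Credit: +249 days → 26 September 2031.
Terminal disclaimer: RK-181130 expires on the earlier of 9 April 2034 and 26 September 2031.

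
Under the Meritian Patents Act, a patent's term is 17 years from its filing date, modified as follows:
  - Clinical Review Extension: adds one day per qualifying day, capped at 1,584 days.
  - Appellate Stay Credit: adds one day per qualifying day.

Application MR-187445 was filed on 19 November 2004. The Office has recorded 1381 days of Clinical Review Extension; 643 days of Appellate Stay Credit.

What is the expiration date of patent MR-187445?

2027-06-05

Base term: filing date + 17 years → 19 November 2021.
Clinical Review Extension: 1381 days (within the 1584-day cap) → +1381 days → 31 August 2025.
Appellate Stay Credit: +643 days → 5 June 2027.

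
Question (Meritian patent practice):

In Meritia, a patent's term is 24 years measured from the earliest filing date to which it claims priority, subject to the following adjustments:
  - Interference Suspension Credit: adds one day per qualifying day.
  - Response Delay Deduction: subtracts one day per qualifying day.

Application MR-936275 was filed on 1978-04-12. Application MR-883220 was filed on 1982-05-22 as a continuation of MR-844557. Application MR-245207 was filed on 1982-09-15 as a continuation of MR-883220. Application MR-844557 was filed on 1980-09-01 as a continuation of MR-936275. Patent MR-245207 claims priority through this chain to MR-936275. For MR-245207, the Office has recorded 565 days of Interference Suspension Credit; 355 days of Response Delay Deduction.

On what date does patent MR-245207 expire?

November 8, 2002

Earliest priority filing: 12 April 1978.
Base term: 12 April 1978 + 24 years → 12 April 2002.
Interference Suspension Credit: +565 days → 29 October 2003.
Response Delay Deduction: −355 days → 8 November 2002.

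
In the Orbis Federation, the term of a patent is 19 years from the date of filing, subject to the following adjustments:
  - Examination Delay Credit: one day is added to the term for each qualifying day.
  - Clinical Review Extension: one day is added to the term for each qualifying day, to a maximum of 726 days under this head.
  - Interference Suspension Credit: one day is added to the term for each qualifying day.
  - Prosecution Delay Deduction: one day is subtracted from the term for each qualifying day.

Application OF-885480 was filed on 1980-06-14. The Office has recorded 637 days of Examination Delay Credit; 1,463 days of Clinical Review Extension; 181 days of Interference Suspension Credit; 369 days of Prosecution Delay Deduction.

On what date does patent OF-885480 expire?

2002-09-01

Base term: filing date + 19 years → 14 June 1999.
Examination Delay Credit: +637 days → 12 March 2001.
Clinical Review Extension: 1463 days claimed exceeds the 726-day cap, so +726 days → 8 March 2003.
Interference Suspension Credit: +181 days → 5 September 2003.
Prosecution Delay Deduction: −369 days → 1 September 2002.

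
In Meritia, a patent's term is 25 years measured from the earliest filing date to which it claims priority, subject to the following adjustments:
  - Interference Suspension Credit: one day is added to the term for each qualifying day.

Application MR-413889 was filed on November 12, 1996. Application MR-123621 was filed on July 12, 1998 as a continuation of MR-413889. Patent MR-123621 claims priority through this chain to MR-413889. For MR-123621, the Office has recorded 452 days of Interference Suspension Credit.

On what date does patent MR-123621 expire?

Earliest priority filing: 12 November 1996.
Base term: 12 November 1996 + 25 years → 12 November 2021.
Interference Suspension Credit: +452 days → 7 February 2023.

2023-02-07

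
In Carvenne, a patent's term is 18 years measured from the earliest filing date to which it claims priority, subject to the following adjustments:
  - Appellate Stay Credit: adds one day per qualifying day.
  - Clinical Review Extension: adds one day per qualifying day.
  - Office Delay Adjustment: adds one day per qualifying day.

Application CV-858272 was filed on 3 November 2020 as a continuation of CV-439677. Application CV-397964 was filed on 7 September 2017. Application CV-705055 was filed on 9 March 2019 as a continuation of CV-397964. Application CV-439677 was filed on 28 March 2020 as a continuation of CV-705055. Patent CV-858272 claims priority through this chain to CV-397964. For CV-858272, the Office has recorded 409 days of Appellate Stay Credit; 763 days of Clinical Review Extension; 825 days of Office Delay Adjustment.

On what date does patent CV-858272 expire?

February 24, 2041

Earliest priority filing: 7 September 2017.
Base term: 7 September 2017 + 18 years → 7 September 2035.
Appellate Stay Credit: +409 days → 20 October 2036.
Clinical Review Extension: +763 days → 22 November 2038.
Office Delay Adjustment: +825 days → 24 February 2041.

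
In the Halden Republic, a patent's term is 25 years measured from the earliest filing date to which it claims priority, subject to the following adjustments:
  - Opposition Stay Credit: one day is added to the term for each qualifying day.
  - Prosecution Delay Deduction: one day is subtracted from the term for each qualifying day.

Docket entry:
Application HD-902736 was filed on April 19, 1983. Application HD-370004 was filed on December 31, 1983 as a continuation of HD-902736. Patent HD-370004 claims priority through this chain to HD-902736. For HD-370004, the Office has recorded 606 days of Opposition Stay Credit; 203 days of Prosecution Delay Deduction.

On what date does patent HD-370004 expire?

Earliest priority filing: 19 April 1983.
Base term: 19 April 1983 + 25 years → 19 April 2008.
Opposition Stay Credit: +606 days → 16 December 2009.
Prosecution Delay Deduction: −203 days → 27 May 2009.

May 27, 2009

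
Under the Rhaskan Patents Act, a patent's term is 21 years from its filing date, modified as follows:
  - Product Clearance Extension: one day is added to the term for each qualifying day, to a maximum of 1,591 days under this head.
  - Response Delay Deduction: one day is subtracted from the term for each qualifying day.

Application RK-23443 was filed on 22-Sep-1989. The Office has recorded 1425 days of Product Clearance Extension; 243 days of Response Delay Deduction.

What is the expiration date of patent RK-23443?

2013-12-17

Base term: filing date + 21 years → 22 September 2010.
Product Clearance Extension: 1425 days (within the 1591-day cap) → +1425 days → 17 August 2014.
Response Delay Deduction: −243 days → 17 December 2013.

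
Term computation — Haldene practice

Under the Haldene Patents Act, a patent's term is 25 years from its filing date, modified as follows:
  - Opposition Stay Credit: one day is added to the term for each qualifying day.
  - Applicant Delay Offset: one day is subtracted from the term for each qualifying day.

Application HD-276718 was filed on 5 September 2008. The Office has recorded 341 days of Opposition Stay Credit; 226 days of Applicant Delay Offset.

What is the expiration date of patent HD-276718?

Base term: filing date + 25 years → 5 September 2033.
Opposition Stay Credit: +341 days → 12 August 2034.
Applicant Delay Offset: −226 days → 29 December 2033.

December 29, 2033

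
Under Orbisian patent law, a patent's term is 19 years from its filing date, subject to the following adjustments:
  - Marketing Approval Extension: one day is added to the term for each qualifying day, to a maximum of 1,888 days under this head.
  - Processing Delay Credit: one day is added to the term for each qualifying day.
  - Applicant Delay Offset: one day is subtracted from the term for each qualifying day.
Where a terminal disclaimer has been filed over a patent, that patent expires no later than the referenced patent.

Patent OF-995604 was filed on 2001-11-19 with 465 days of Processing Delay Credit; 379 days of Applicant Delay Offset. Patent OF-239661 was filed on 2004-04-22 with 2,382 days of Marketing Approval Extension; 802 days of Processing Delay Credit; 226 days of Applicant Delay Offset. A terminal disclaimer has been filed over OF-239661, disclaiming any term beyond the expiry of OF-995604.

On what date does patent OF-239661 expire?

2021-02-13

Natural term of OF-239661:
  Base: filing + 19 years → 22 April 2023.
  Marketing Approval Extension: 2382 days claimed exceeds the 1888-day cap, so +1888 days → 22 June 2028.
  Processing Delay Credit: +802 days → 2 September 2030.
  Applicant Delay Offset: −226 days → 19 January 2030.
Expiry of referenced patent OF-995604:
  Base: filing + 19 years → 19 November 2020.
  Processing Delay Credit: +465 days → 27 February 2022.
  Applicant Delay Offset: −379 days → 13 February 2021.
Terminal disclaimer: OF-239661 expires on the earlier of 19 January 2030 and 13 February 2021.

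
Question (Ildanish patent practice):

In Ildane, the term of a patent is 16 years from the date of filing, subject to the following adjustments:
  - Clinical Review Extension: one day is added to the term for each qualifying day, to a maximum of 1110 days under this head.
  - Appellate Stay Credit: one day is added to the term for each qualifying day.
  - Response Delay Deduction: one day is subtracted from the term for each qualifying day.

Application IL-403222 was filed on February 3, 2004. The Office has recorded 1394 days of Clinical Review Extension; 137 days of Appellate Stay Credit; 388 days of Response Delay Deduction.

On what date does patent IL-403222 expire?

June 11, 2022

Base term: filing date + 16 years → 3 February 2020.
Clinical Review Extension: 1394 days claimed exceeds the 1110-day cap, so +1110 days → 17 February 2023.
Appellate Stay Credit: +137 days → 4 July 2023.
Response Delay Deduction: −388 days → 11 June 2022.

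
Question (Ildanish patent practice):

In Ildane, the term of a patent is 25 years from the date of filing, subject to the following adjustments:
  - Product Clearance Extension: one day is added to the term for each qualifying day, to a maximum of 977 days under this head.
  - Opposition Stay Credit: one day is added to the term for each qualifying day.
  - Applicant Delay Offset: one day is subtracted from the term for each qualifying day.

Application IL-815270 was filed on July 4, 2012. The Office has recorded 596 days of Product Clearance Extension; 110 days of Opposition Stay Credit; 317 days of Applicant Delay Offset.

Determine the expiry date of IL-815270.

2038-07-28

Base term: filing date + 25 years → 4 July 2037.
Product Clearance Extension: 596 days (within the 977-day cap) → +596 days → 20 February 2039.
Opposition Stay Credit: +110 days → 10 June 2039.
Applicant Delay Offset: −317 days → 28 July 2038.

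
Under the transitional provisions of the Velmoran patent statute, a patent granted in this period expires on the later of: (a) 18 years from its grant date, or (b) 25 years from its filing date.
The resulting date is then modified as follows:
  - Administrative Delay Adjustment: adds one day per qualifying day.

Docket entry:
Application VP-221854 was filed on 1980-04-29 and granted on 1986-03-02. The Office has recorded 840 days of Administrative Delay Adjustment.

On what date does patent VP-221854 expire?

2007-08-17

(a) grant + 18 years → 2 March 2004.
(b) filing + 25 years → 29 April 2005.
Later of the two: 29 April 2005.
Administrative Delay Adjustment: +840 days → 17 August 2007.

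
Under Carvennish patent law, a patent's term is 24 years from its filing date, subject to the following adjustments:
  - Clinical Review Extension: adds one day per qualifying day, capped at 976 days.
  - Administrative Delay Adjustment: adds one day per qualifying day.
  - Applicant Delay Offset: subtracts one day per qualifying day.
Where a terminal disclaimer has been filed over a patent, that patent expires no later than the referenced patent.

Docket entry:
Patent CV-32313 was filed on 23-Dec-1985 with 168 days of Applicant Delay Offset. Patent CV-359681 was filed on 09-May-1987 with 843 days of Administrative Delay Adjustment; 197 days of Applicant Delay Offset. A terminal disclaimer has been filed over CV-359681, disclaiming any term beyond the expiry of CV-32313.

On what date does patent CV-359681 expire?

Natural term of CV-359681:
  Base: filing + 24 years → 9 May 2011.
  Administrative Delay Adjustment: +843 days → 29 August 2013.
  Applicant Delay Offset: −197 days → 13 February 2013.
Expiry of referenced patent CV-32313:
  Base: filing + 24 years → 23 December 2009.
  Applicant Delay Offset: −168 days → 8 July 2009.
Terminal disclaimer: CV-359681 expires on the earlier of 13 February 2013 and 8 July 2009.

July 8, 2009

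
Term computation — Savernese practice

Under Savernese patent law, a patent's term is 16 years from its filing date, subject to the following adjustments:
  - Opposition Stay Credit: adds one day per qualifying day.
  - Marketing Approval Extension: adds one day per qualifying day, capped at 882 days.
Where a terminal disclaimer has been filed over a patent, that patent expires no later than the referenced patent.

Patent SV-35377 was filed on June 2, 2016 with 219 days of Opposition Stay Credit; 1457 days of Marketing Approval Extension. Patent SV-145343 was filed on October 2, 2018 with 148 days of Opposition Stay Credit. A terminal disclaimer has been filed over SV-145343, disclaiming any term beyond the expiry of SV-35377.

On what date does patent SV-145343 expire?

February 27, 2035

Natural term of SV-145343:
  Base: filing + 16 years → 2 October 2034.
  Opposition Stay Credit: +148 days → 27 February 2035.
Expiry of referenced patent SV-35377:
  Base: filing + 16 years → 2 June 2032.
  Opposition Stay Credit: +219 days → 7 January 2033.
  Marketing Approval Extension: 1457 days claimed exceeds the 882-day cap, so +882 days → 8 June 2035.
Terminal disclaimer: SV-145343 expires on the earlier of 27 February 2035 and 8 June 2035.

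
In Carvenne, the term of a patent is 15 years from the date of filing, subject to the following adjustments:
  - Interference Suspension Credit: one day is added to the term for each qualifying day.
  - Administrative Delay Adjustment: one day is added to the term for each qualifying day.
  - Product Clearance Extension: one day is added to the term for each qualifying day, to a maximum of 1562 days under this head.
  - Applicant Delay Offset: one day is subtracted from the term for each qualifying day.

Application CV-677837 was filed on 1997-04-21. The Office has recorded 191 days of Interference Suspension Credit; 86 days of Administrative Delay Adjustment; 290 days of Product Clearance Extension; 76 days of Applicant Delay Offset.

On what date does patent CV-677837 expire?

Base term: filing date + 15 years → 21 April 2012.
Interference Suspension Credit: +191 days → 29 October 2012.
Administrative Delay Adjustment: +86 days → 23 January 2013.
Product Clearance Extension: 290 days (within the 1562-day cap) → +290 days → 9 November 2013.
Applicant Delay Offset: −76 days → 25 August 2013.

August 25, 2013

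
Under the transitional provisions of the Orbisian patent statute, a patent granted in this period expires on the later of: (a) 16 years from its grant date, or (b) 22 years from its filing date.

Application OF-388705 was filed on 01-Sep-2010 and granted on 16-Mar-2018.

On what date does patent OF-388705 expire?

(a) grant + 16 years → 16 March 2034.
(b) filing + 22 years → 1 September 2032.
Later of the two: 16 March 2034.

2034-03-16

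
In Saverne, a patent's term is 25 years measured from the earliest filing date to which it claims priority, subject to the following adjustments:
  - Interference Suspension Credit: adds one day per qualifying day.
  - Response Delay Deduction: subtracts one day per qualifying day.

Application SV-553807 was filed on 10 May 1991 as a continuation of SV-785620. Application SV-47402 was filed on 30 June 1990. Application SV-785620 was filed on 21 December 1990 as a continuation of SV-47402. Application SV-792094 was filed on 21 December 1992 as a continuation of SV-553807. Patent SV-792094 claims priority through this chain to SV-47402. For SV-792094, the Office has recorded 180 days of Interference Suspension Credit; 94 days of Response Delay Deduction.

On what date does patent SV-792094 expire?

September 24, 2015

Earliest priority filing: 30 June 1990.
Base term: 30 June 1990 + 25 years → 30 June 2015.
Interference Suspension Credit: +180 days → 27 December 2015.
Response Delay Deduction: −94 days → 24 September 2015.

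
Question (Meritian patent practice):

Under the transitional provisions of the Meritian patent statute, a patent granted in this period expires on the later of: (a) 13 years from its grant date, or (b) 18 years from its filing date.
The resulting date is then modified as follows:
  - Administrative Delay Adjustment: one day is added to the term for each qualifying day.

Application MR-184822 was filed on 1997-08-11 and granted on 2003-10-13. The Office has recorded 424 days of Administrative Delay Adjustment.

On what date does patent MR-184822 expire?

(a) grant + 13 years → 13 October 2016.
(b) filing + 18 years → 11 August 2015.
Later of the two: 13 October 2016.
Administrative Delay Adjustment: +424 days → 11 December 2017.

December 11, 2017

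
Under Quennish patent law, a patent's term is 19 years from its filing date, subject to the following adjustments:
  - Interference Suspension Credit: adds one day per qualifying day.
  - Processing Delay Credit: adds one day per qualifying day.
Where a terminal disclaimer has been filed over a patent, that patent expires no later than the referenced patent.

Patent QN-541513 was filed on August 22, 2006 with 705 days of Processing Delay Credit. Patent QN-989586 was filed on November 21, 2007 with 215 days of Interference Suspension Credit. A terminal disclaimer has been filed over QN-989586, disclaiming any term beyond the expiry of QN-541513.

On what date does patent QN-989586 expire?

June 24, 2027

Natural term of QN-989586:
  Base: filing + 19 years → 21 November 2026.
  Interference Suspension Credit: +215 days → 24 June 2027.
Expiry of referenced patent QN-541513:
  Base: filing + 19 years → 22 August 2025.
  Processing Delay Credit: +705 days → 28 July 2027.
Terminal disclaimer: QN-989586 expires on the earlier of 24 June 2027 and 28 July 2027.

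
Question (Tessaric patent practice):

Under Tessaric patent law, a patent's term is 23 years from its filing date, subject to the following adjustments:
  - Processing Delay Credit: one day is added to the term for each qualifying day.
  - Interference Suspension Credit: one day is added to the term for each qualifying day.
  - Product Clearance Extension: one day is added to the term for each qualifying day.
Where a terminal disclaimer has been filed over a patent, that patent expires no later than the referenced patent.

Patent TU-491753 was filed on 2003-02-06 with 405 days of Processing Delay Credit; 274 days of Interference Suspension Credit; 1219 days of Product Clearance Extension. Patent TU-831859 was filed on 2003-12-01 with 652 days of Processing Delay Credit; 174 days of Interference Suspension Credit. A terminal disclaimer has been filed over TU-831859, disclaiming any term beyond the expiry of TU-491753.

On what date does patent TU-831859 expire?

Natural term of TU-831859:
  Base: filing + 23 years → 1 December 2026.
  Processing Delay Credit: +652 days → 13 September 2028.
  Interference Suspension Credit: +174 days → 6 March 2029.
Expiry of referenced patent TU-491753:
  Base: filing + 23 years → 6 February 2026.
  Processing Delay Credit: +405 days → 18 March 2027.
  Interference Suspension Credit: +274 days → 17 December 2027.
  Product Clearance Extension: +1219 days → 19 April 2031.
Terminal disclaimer: TU-831859 expires on the earlier of 6 March 2029 and 19 April 2031.

March 6, 2029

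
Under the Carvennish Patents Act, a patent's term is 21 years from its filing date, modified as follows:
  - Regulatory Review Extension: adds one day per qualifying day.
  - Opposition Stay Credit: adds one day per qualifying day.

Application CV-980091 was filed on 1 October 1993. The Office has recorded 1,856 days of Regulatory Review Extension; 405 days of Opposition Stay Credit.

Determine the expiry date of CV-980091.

Base term: filing date + 21 years → 1 October 2014.
Regulatory Review Extension: +1856 days → 31 October 2019.
Opposition Stay Credit: +405 days → 9 December 2020.

2020-12-09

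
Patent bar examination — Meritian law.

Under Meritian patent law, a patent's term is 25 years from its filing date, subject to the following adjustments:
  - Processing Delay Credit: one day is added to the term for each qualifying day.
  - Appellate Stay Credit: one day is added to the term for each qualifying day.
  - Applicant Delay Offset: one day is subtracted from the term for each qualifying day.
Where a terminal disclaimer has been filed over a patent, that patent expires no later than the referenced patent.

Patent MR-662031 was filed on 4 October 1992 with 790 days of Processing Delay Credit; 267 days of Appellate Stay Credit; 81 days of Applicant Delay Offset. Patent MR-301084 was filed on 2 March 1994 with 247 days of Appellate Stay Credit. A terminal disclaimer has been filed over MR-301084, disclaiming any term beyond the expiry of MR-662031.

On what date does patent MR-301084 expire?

Natural term of MR-301084:
  Base: filing + 25 years → 2 March 2019.
  Appellate Stay Credit: +247 days → 4 November 2019.
Expiry of referenced patent MR-662031:
  Base: filing + 25 years → 4 October 2017.
  Processing Delay Credit: +790 days → 3 December 2019.
  Appellate Stay Credit: +267 days → 26 August 2020.
  Applicant Delay Offset: −81 days → 6 June 2020.
Terminal disclaimer: MR-301084 expires on the earlier of 4 November 2019 and 6 June 2020.

November 4, 2019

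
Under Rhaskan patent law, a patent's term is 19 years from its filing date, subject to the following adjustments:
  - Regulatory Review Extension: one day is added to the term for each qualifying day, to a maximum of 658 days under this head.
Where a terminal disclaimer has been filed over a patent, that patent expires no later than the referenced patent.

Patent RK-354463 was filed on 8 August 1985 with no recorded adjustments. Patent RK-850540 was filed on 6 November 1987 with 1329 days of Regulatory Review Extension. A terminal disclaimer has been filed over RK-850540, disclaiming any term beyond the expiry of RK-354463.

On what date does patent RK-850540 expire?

2004-08-08

Natural term of RK-850540:
  Base: filing + 19 years → 6 November 2006.
  Regulatory Review Extension: 1329 days claimed exceeds the 658-day cap, so +658 days → 25 August 2008.
Expiry of referenced patent RK-354463:
  Base: filing + 19 years → 8 August 2004.
Terminal disclaimer: RK-850540 expires on the earlier of 25 August 2008 and 8 August 2004.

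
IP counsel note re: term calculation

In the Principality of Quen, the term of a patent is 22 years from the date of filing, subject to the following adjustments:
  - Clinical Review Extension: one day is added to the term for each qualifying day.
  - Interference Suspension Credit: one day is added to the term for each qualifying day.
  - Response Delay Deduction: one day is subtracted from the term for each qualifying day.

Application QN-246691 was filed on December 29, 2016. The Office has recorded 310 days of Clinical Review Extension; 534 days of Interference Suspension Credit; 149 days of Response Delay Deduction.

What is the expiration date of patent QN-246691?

Base term: filing date + 22 years → 29 December 2038.
Clinical Review Extension: +310 days → 4 November 2039.
Interference Suspension Credit: +534 days → 21 April 2041.
Response Delay Deduction: −149 days → 23 November 2040.

2040-11-23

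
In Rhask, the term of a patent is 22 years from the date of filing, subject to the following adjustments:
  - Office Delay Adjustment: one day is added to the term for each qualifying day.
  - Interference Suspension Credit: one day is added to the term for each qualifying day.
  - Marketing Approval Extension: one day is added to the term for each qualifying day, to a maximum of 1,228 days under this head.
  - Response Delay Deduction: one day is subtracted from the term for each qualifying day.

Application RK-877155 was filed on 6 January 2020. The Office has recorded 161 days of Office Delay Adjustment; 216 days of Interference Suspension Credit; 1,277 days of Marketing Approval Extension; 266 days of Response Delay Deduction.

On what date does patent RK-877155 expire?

September 6, 2045

Base term: filing date + 22 years → 6 January 2042.
Office Delay Adjustment: +161 days → 16 June 2042.
Interference Suspension Credit: +216 days → 18 January 2043.
Marketing Approval Extension: 1277 days claimed exceeds the 1228-day cap, so +1228 days → 30 May 2046.
Response Delay Deduction: −266 days → 6 September 2045.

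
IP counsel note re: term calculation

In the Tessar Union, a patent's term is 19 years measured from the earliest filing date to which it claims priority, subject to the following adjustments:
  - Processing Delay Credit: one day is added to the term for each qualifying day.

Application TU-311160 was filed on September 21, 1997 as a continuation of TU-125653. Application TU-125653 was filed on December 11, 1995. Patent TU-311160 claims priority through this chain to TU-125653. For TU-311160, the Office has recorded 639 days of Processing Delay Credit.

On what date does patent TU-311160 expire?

Earliest priority filing: 11 December 1995.
Base term: 11 December 1995 + 19 years → 11 December 2014.
Processing Delay Credit: +639 days → 10 September 2016.

2016-09-10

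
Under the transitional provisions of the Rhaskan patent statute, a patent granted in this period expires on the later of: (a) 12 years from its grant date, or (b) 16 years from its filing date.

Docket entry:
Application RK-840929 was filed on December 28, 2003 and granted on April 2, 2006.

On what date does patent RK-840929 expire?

(a) grant + 12 years → 2 April 2018.
(b) filing + 16 years → 28 December 2019.
Later of the two: 28 December 2019.

2019-12-28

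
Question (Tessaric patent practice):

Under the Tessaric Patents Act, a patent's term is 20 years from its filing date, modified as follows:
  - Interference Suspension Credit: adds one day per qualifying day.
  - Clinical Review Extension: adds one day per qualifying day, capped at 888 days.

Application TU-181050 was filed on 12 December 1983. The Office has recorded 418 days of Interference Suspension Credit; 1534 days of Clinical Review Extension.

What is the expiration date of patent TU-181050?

Base term: filing date + 20 years → 12 December 2003.
Interference Suspension Credit: +418 days → 2 February 2005.
Clinical Review Extension: 1534 days claimed exceeds the 888-day cap, so +888 days → 10 July 2007.

2007-07-10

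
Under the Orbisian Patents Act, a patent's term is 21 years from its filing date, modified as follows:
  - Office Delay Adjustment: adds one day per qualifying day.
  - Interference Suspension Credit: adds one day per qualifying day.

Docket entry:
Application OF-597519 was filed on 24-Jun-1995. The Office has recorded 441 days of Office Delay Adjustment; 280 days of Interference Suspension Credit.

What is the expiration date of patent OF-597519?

2018-06-15

Base term: filing date + 21 years → 24 June 2016.
Office Delay Adjustment: +441 days → 8 September 2017.
Interference Suspension Credit: +280 days → 15 June 2018.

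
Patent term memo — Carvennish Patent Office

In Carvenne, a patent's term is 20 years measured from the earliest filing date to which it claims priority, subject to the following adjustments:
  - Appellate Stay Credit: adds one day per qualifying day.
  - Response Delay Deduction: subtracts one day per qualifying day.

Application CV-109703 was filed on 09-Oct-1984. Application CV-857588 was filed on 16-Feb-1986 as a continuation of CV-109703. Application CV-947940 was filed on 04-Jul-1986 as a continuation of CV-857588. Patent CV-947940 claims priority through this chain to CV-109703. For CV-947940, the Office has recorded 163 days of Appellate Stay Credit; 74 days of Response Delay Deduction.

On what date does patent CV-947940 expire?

2005-01-06

Earliest priority filing: 9 October 1984.
Base term: 9 October 1984 + 20 years → 9 October 2004.
Appellate Stay Credit: +163 days → 21 March 2005.
Response Delay Deduction: −74 days → 6 January 2005.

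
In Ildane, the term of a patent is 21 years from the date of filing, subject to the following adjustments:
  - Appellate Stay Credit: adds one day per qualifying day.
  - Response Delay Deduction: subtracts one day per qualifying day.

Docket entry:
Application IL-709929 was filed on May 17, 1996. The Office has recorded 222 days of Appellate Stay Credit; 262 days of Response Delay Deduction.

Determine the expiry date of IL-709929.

2017-04-07

Base term: filing date + 21 years → 17 May 2017.
Appellate Stay Credit: +222 days → 25 December 2017.
Response Delay Deduction: −262 days → 7 April 2017.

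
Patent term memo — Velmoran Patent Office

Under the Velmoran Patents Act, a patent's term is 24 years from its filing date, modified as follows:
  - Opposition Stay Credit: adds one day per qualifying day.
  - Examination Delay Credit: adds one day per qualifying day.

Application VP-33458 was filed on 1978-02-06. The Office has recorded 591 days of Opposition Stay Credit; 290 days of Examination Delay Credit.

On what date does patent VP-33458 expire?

Base term: filing date + 24 years → 6 February 2002.
Opposition Stay Credit: +591 days → 20 September 2003.
Examination Delay Credit: +290 days → 6 July 2004.

2004-07-06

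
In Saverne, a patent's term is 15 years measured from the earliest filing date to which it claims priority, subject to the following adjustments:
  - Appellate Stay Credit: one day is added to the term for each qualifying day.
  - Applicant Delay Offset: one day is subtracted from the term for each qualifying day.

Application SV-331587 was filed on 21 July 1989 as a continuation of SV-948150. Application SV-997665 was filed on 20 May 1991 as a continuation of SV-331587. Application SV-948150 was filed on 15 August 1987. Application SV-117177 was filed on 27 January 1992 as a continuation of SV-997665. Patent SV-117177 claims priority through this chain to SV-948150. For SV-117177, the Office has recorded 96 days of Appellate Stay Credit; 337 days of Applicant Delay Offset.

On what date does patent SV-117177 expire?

December 17, 2001

Earliest priority filing: 15 August 1987.
Base term: 15 August 1987 + 15 years → 15 August 2002.
Appellate Stay Credit: +96 days → 19 November 2002.
Applicant Delay Offset: −337 days → 17 December 2001.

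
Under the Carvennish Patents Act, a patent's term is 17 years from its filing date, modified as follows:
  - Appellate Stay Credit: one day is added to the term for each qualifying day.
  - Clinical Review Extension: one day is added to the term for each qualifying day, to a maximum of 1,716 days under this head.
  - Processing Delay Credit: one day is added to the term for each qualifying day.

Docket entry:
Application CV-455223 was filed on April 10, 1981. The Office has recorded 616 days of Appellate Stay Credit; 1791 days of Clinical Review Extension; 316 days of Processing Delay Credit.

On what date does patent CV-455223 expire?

Base term: filing date + 17 years → 10 April 1998.
Appellate Stay Credit: +616 days → 17 December 1999.
Clinical Review Extension: 1791 days claimed exceeds the 1716-day cap, so +1716 days → 28 August 2004.
Processing Delay Credit: +316 days → 10 July 2005.

2005-07-10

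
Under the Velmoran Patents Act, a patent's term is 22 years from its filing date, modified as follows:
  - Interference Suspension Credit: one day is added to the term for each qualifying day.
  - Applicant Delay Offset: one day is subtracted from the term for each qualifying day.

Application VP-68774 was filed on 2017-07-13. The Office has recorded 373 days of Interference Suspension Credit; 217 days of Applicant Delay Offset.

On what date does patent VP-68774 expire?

Base term: filing date + 22 years → 13 July 2039.
Interference Suspension Credit: +373 days → 20 July 2040.
Applicant Delay Offset: −217 days → 16 December 2039.

2039-12-16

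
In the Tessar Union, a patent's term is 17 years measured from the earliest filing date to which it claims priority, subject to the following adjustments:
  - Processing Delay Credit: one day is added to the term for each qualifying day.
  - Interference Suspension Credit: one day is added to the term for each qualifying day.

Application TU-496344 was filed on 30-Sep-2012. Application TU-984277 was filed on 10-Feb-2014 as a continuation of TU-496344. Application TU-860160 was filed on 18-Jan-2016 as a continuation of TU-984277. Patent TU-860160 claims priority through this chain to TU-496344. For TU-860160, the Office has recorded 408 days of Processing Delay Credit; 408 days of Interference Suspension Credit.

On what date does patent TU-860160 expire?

December 25, 2031

Earliest priority filing: 30 September 2012.
Base term: 30 September 2012 + 17 years → 30 September 2029.
Processing Delay Credit: +408 days → 12 November 2030.
Interference Suspension Credit: +408 days → 25 December 2031.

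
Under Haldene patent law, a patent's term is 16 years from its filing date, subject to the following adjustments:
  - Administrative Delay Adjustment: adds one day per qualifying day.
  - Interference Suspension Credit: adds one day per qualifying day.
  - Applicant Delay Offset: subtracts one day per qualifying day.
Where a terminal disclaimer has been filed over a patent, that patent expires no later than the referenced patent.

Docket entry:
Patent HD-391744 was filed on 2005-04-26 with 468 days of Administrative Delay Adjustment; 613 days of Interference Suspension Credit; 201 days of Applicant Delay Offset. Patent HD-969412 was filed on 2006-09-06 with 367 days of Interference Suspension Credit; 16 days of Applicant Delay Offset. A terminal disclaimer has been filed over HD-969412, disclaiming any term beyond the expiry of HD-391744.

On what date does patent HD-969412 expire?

August 23, 2023

Natural term of HD-969412:
  Base: filing + 16 years → 6 September 2022.
  Interference Suspension Credit: +367 days → 8 September 2023.
  Applicant Delay Offset: −16 days → 23 August 2023.
Expiry of referenced patent HD-391744:
  Base: filing + 16 years → 26 April 2021.
  Administrative Delay Adjustment: +468 days → 7 August 2022.
  Interference Suspension Credit: +613 days → 11 April 2024.
  Applicant Delay Offset: −201 days → 23 September 2023.
Terminal disclaimer: HD-969412 expires on the earlier of 23 August 2023 and 23 September 2023.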